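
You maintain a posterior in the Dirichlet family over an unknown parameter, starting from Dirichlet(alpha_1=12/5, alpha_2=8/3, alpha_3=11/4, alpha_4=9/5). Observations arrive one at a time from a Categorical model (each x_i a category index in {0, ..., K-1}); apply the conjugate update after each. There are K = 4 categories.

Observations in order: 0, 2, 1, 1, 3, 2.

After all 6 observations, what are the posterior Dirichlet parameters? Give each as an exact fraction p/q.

alpha_1=17/5, alpha_2=14/3, alpha_3=19/4, alpha_4=14/5

obs 1: x=0 → posterior Dirichlet(17/5, 8/3, 11/4, 9/5)
obs 2: x=2 → posterior Dirichlet(17/5, 8/3, 15/4, 9/5)
obs 3: x=1 → posterior Dirichlet(17/5, 11/3, 15/4, 9/5)
obs 4: x=1 → posterior Dirichlet(17/5, 14/3, 15/4, 9/5)
obs 5: x=3 → posterior Dirichlet(17/5, 14/3, 15/4, 14/5)
obs 6: x=2 → posterior Dirichlet(17/5, 14/3, 19/4, 14/5)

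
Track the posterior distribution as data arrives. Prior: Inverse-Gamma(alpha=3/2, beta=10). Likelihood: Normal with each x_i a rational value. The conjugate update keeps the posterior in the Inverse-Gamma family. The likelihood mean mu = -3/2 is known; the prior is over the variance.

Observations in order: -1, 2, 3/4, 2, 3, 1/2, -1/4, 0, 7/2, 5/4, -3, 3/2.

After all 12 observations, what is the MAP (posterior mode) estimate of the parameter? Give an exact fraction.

obs 1: x=-1 → posterior Inverse-Gamma(2, 81/8)
obs 2: x=2 → posterior Inverse-Gamma(5/2, 65/4)
obs 3: x=3/4 → posterior Inverse-Gamma(3, 601/32)
obs 4: x=2 → posterior Inverse-Gamma(7/2, 797/32)
obs 5: x=3 → posterior Inverse-Gamma(4, 1121/32)
obs 6: x=1/2 → posterior Inverse-Gamma(9/2, 1185/32)
obs 7: x=-1/4 → posterior Inverse-Gamma(5, 605/16)
obs 8: x=0 → posterior Inverse-Gamma(11/2, 623/16)
obs 9: x=7/2 → posterior Inverse-Gamma(6, 823/16)
obs 10: x=5/4 → posterior Inverse-Gamma(13/2, 1767/32)
obs 11: x=-3 → posterior Inverse-Gamma(7, 1803/32)
obs 12: x=3/2 → posterior Inverse-Gamma(15/2, 1947/32)

1947/272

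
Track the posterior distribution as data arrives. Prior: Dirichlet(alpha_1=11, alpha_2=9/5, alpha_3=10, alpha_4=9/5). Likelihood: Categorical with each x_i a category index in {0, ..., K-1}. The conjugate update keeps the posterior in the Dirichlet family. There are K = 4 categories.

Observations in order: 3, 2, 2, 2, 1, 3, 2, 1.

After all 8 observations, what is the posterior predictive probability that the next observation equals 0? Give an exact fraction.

55/163

obs 1: x=3 → posterior Dirichlet(11, 9/5, 10, 14/5)
obs 2: x=2 → posterior Dirichlet(11, 9/5, 11, 14/5)
obs 3: x=2 → posterior Dirichlet(11, 9/5, 12, 14/5)
obs 4: x=2 → posterior Dirichlet(11, 9/5, 13, 14/5)
obs 5: x=1 → posterior Dirichlet(11, 14/5, 13, 14/5)
obs 6: x=3 → posterior Dirichlet(11, 14/5, 13, 19/5)
obs 7: x=2 → posterior Dirichlet(11, 14/5, 14, 19/5)
obs 8: x=1 → posterior Dirichlet(11, 19/5, 14, 19/5)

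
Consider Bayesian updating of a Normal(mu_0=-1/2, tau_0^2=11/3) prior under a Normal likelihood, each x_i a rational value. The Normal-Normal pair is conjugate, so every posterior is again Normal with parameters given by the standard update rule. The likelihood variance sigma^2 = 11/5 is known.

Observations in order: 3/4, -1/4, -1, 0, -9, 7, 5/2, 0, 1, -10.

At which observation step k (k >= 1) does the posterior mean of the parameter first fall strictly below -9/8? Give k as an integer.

k = 5

obs 1: x=3/4 → posterior Normal(9/32, 11/8)
obs 2: x=-1/4 → posterior Normal(1/13, 11/13)
obs 3: x=-1 → posterior Normal(-2/9, 11/18)
obs 4: x=0 → posterior Normal(-4/23, 11/23)
obs 5: x=-9 → posterior Normal(-7/4, 11/28)
obs 6: x=7 → posterior Normal(-14/33, 1/3)
obs 7: x=5/2 → posterior Normal(-3/76, 11/38)
obs 8: x=0 → posterior Normal(-3/86, 11/43)
obs 9: x=1 → posterior Normal(7/96, 11/48)
obs 10: x=-10 → posterior Normal(-93/106, 11/53)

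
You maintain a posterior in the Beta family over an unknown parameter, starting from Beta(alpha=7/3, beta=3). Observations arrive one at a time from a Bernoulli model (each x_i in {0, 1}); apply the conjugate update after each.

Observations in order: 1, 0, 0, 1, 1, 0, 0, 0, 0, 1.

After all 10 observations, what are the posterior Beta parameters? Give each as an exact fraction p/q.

obs 1: x=1 → posterior Beta(10/3, 3)
obs 2: x=0 → posterior Beta(10/3, 4)
obs 3: x=0 → posterior Beta(10/3, 5)
obs 4: x=1 → posterior Beta(13/3, 5)
obs 5: x=1 → posterior Beta(16/3, 5)
obs 6: x=0 → posterior Beta(16/3, 6)
obs 7: x=0 → posterior Beta(16/3, 7)
obs 8: x=0 → posterior Beta(16/3, 8)
obs 9: x=0 → posterior Beta(16/3, 9)
obs 10: x=1 → posterior Beta(19/3, 9)

alpha=19/3, beta=9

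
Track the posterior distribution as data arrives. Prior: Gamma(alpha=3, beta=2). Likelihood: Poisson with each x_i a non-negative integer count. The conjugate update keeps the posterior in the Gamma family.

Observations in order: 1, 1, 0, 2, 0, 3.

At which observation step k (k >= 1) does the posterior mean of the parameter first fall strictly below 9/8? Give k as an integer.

k = 3

obs 1: x=1 → posterior Gamma(4, 3)
obs 2: x=1 → posterior Gamma(5, 4)
obs 3: x=0 → posterior Gamma(5, 5)
obs 4: x=2 → posterior Gamma(7, 6)
obs 5: x=0 → posterior Gamma(7, 7)
obs 6: x=3 → posterior Gamma(10, 8)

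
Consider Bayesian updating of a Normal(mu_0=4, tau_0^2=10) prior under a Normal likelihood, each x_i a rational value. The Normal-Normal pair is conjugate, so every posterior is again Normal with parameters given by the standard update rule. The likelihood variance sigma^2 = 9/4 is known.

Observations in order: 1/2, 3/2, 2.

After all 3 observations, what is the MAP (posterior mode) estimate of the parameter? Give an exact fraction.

196/129

obs 1: x=1/2 → posterior Normal(8/7, 90/49)
obs 2: x=3/2 → posterior Normal(116/89, 90/89)
obs 3: x=2 → posterior Normal(196/129, 30/43)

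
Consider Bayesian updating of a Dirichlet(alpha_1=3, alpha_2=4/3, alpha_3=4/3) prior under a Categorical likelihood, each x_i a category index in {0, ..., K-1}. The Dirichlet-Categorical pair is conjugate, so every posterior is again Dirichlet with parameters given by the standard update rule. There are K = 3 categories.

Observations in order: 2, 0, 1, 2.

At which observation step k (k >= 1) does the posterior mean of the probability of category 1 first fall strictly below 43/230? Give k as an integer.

obs 1: x=2 → posterior Dirichlet(3, 4/3, 7/3)
obs 2: x=0 → posterior Dirichlet(4, 4/3, 7/3)
obs 3: x=1 → posterior Dirichlet(4, 7/3, 7/3)
obs 4: x=2 → posterior Dirichlet(4, 7/3, 10/3)

k = 2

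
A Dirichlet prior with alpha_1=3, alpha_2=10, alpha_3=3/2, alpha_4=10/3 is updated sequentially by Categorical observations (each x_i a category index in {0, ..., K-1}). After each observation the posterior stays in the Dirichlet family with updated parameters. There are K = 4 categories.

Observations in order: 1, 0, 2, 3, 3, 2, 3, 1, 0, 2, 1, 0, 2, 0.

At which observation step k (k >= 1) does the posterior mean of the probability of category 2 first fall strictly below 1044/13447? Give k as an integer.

obs 1: x=1 → posterior Dirichlet(3, 11, 3/2, 10/3)
obs 2: x=0 → posterior Dirichlet(4, 11, 3/2, 10/3)
obs 3: x=2 → posterior Dirichlet(4, 11, 5/2, 10/3)
obs 4: x=3 → posterior Dirichlet(4, 11, 5/2, 13/3)
obs 5: x=3 → posterior Dirichlet(4, 11, 5/2, 16/3)
obs 6: x=2 → posterior Dirichlet(4, 11, 7/2, 16/3)
obs 7: x=3 → posterior Dirichlet(4, 11, 7/2, 19/3)
obs 8: x=1 → posterior Dirichlet(4, 12, 7/2, 19/3)
obs 9: x=0 → posterior Dirichlet(5, 12, 7/2, 19/3)
obs 10: x=2 → posterior Dirichlet(5, 12, 9/2, 19/3)
obs 11: x=1 → posterior Dirichlet(5, 13, 9/2, 19/3)
obs 12: x=0 → posterior Dirichlet(6, 13, 9/2, 19/3)
obs 13: x=2 → posterior Dirichlet(6, 13, 11/2, 19/3)
obs 14: x=0 → posterior Dirichlet(7, 13, 11/2, 19/3)

k = 2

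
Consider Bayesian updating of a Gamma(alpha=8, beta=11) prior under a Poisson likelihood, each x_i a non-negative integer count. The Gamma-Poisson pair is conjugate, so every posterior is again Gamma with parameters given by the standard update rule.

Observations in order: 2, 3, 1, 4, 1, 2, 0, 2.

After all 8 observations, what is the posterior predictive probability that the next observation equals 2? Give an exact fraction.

obs 1: x=2 → posterior Gamma(10, 12)
obs 2: x=3 → posterior Gamma(13, 13)
obs 3: x=1 → posterior Gamma(14, 14)
obs 4: x=4 → posterior Gamma(18, 15)
obs 5: x=1 → posterior Gamma(19, 16)
obs 6: x=2 → posterior Gamma(21, 17)
obs 7: x=0 → posterior Gamma(21, 18)
obs 8: x=2 → posterior Gamma(23, 19)

17790244328226233180127598640871/83886080000000000000000000000000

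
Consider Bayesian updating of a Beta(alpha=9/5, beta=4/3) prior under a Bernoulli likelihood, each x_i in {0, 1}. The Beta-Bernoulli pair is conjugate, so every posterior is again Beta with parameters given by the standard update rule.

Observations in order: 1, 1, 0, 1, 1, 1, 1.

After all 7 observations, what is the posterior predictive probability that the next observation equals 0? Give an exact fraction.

obs 1: x=1 → posterior Beta(14/5, 4/3)
obs 2: x=1 → posterior Beta(19/5, 4/3)
obs 3: x=0 → posterior Beta(19/5, 7/3)
obs 4: x=1 → posterior Beta(24/5, 7/3)
obs 5: x=1 → posterior Beta(29/5, 7/3)
obs 6: x=1 → posterior Beta(34/5, 7/3)
obs 7: x=1 → posterior Beta(39/5, 7/3)

35/152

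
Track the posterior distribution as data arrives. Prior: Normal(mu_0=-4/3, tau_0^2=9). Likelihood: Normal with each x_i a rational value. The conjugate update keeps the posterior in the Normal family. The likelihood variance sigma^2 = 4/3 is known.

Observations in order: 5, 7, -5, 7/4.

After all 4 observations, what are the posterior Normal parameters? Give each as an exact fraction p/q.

mu_0=2771/1344, tau_0^2=9/28

obs 1: x=5 → posterior Normal(389/93, 36/31)
obs 2: x=7 → posterior Normal(478/87, 18/29)
obs 3: x=-5 → posterior Normal(551/255, 36/85)
obs 4: x=7/4 → posterior Normal(2771/1344, 9/28)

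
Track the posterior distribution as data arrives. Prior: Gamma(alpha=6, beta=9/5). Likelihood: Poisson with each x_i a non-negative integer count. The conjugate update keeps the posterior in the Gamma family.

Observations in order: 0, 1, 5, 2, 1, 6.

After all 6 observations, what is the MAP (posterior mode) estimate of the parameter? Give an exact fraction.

obs 1: x=0 → posterior Gamma(6, 14/5)
obs 2: x=1 → posterior Gamma(7, 19/5)
obs 3: x=5 → posterior Gamma(12, 24/5)
obs 4: x=2 → posterior Gamma(14, 29/5)
obs 5: x=1 → posterior Gamma(15, 34/5)
obs 6: x=6 → posterior Gamma(21, 39/5)

100/39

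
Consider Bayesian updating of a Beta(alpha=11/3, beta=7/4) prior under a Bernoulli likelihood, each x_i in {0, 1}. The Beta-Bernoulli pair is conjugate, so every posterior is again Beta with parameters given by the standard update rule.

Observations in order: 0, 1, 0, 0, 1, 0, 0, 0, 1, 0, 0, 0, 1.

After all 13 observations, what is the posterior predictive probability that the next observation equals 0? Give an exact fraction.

obs 1: x=0 → posterior Beta(11/3, 11/4)
obs 2: x=1 → posterior Beta(14/3, 11/4)
obs 3: x=0 → posterior Beta(14/3, 15/4)
obs 4: x=0 → posterior Beta(14/3, 19/4)
obs 5: x=1 → posterior Beta(17/3, 19/4)
obs 6: x=0 → posterior Beta(17/3, 23/4)
obs 7: x=0 → posterior Beta(17/3, 27/4)
obs 8: x=0 → posterior Beta(17/3, 31/4)
obs 9: x=1 → posterior Beta(20/3, 31/4)
obs 10: x=0 → posterior Beta(20/3, 35/4)
obs 11: x=0 → posterior Beta(20/3, 39/4)
obs 12: x=0 → posterior Beta(20/3, 43/4)
obs 13: x=1 → posterior Beta(23/3, 43/4)

129/221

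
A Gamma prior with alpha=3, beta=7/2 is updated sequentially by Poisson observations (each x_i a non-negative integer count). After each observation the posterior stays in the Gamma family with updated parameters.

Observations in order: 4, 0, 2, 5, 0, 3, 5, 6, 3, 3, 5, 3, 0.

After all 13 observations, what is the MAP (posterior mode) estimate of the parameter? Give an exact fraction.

obs 1: x=4 → posterior Gamma(7, 9/2)
obs 2: x=0 → posterior Gamma(7, 11/2)
obs 3: x=2 → posterior Gamma(9, 13/2)
obs 4: x=5 → posterior Gamma(14, 15/2)
obs 5: x=0 → posterior Gamma(14, 17/2)
obs 6: x=3 → posterior Gamma(17, 19/2)
obs 7: x=5 → posterior Gamma(22, 21/2)
obs 8: x=6 → posterior Gamma(28, 23/2)
obs 9: x=3 → posterior Gamma(31, 25/2)
obs 10: x=3 → posterior Gamma(34, 27/2)
obs 11: x=5 → posterior Gamma(39, 29/2)
obs 12: x=3 → posterior Gamma(42, 31/2)
obs 13: x=0 → posterior Gamma(42, 33/2)

82/33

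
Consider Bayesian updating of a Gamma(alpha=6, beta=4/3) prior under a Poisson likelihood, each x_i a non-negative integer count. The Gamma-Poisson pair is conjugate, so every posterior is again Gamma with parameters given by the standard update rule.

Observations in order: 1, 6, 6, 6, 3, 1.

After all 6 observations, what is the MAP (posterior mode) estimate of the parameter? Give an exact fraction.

obs 1: x=1 → posterior Gamma(7, 7/3)
obs 2: x=6 → posterior Gamma(13, 10/3)
obs 3: x=6 → posterior Gamma(19, 13/3)
obs 4: x=6 → posterior Gamma(25, 16/3)
obs 5: x=3 → posterior Gamma(28, 19/3)
obs 6: x=1 → posterior Gamma(29, 22/3)

42/11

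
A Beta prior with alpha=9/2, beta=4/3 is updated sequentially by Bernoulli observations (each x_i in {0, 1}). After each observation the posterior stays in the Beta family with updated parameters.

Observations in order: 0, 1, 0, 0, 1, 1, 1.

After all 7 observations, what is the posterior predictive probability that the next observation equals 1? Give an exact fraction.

51/77

obs 1: x=0 → posterior Beta(9/2, 7/3)
obs 2: x=1 → posterior Beta(11/2, 7/3)
obs 3: x=0 → posterior Beta(11/2, 10/3)
obs 4: x=0 → posterior Beta(11/2, 13/3)
obs 5: x=1 → posterior Beta(13/2, 13/3)
obs 6: x=1 → posterior Beta(15/2, 13/3)
obs 7: x=1 → posterior Beta(17/2, 13/3)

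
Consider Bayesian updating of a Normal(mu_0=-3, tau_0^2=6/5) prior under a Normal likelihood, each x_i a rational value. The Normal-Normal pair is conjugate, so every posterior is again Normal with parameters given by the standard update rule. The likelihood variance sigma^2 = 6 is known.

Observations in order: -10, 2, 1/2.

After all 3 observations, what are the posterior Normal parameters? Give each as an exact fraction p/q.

mu_0=-45/16, tau_0^2=3/4

obs 1: x=-10 → posterior Normal(-25/6, 1)
obs 2: x=2 → posterior Normal(-23/7, 6/7)
obs 3: x=1/2 → posterior Normal(-45/16, 3/4)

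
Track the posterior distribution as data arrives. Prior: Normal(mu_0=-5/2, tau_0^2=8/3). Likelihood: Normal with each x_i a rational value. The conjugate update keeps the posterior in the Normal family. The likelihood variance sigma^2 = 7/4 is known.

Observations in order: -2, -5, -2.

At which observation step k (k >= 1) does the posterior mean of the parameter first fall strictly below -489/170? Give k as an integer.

obs 1: x=-2 → posterior Normal(-233/106, 56/53)
obs 2: x=-5 → posterior Normal(-553/170, 56/85)
obs 3: x=-2 → posterior Normal(-227/78, 56/117)

k = 2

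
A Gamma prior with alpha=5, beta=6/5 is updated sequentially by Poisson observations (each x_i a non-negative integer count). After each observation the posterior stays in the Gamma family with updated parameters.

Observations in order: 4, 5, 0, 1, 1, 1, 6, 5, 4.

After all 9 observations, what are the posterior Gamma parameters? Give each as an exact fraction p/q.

obs 1: x=4 → posterior Gamma(9, 11/5)
obs 2: x=5 → posterior Gamma(14, 16/5)
obs 3: x=0 → posterior Gamma(14, 21/5)
obs 4: x=1 → posterior Gamma(15, 26/5)
obs 5: x=1 → posterior Gamma(16, 31/5)
obs 6: x=1 → posterior Gamma(17, 36/5)
obs 7: x=6 → posterior Gamma(23, 41/5)
obs 8: x=5 → posterior Gamma(28, 46/5)
obs 9: x=4 → posterior Gamma(32, 51/5)

alpha=32, beta=51/5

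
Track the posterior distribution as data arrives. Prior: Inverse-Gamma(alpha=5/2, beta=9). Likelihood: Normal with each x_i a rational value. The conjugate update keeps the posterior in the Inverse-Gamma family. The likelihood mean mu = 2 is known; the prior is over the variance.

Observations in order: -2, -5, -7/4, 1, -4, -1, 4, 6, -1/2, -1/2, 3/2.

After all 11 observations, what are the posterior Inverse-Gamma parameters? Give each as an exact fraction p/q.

alpha=8, beta=2813/32

obs 1: x=-2 → posterior Inverse-Gamma(3, 17)
obs 2: x=-5 → posterior Inverse-Gamma(7/2, 83/2)
obs 3: x=-7/4 → posterior Inverse-Gamma(4, 1553/32)
obs 4: x=1 → posterior Inverse-Gamma(9/2, 1569/32)
obs 5: x=-4 → posterior Inverse-Gamma(5, 2145/32)
obs 6: x=-1 → posterior Inverse-Gamma(11/2, 2289/32)
obs 7: x=4 → posterior Inverse-Gamma(6, 2353/32)
obs 8: x=6 → posterior Inverse-Gamma(13/2, 2609/32)
obs 9: x=-1/2 → posterior Inverse-Gamma(7, 2709/32)
obs 10: x=-1/2 → posterior Inverse-Gamma(15/2, 2809/32)
obs 11: x=3/2 → posterior Inverse-Gamma(8, 2813/32)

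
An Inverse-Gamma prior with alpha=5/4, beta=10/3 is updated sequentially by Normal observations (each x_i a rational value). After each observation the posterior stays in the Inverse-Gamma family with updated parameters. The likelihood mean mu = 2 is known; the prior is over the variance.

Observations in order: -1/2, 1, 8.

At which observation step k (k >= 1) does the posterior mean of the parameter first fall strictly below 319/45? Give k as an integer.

obs 1: x=-1/2 → posterior Inverse-Gamma(7/4, 155/24)
obs 2: x=1 → posterior Inverse-Gamma(9/4, 167/24)
obs 3: x=8 → posterior Inverse-Gamma(11/4, 599/24)

k = 2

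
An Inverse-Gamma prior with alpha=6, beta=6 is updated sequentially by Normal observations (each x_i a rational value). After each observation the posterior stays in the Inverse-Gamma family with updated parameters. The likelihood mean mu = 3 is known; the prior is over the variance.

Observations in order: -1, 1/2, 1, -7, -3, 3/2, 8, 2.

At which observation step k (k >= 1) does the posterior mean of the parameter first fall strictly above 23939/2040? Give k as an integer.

obs 1: x=-1 → posterior Inverse-Gamma(13/2, 14)
obs 2: x=1/2 → posterior Inverse-Gamma(7, 137/8)
obs 3: x=1 → posterior Inverse-Gamma(15/2, 153/8)
obs 4: x=-7 → posterior Inverse-Gamma(8, 553/8)
obs 5: x=-3 → posterior Inverse-Gamma(17/2, 697/8)
obs 6: x=3/2 → posterior Inverse-Gamma(9, 353/4)
obs 7: x=8 → posterior Inverse-Gamma(19/2, 403/4)
obs 8: x=2 → posterior Inverse-Gamma(10, 405/4)

k = 7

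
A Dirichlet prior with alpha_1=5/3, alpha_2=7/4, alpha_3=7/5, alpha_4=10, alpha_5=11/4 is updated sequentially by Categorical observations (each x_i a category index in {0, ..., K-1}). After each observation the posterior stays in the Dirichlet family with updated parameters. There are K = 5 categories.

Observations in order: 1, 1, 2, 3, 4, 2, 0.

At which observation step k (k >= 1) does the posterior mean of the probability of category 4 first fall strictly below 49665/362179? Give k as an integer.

obs 1: x=1 → posterior Dirichlet(5/3, 11/4, 7/5, 10, 11/4)
obs 2: x=1 → posterior Dirichlet(5/3, 15/4, 7/5, 10, 11/4)
obs 3: x=2 → posterior Dirichlet(5/3, 15/4, 12/5, 10, 11/4)
obs 4: x=3 → posterior Dirichlet(5/3, 15/4, 12/5, 11, 11/4)
obs 5: x=4 → posterior Dirichlet(5/3, 15/4, 12/5, 11, 15/4)
obs 6: x=2 → posterior Dirichlet(5/3, 15/4, 17/5, 11, 15/4)
obs 7: x=0 → posterior Dirichlet(8/3, 15/4, 17/5, 11, 15/4)

k = 3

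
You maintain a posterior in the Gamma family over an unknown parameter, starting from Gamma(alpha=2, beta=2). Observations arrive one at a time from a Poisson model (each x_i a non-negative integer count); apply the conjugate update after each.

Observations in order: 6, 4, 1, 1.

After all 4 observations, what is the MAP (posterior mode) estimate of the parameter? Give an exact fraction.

obs 1: x=6 → posterior Gamma(8, 3)
obs 2: x=4 → posterior Gamma(12, 4)
obs 3: x=1 → posterior Gamma(13, 5)
obs 4: x=1 → posterior Gamma(14, 6)

13/6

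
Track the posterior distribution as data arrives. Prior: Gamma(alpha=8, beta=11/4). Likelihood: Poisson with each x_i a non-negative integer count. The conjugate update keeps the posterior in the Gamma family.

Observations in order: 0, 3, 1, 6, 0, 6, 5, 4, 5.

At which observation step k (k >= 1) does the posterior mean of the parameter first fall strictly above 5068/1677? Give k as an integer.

k = 8

obs 1: x=0 → posterior Gamma(8, 15/4)
obs 2: x=3 → posterior Gamma(11, 19/4)
obs 3: x=1 → posterior Gamma(12, 23/4)
obs 4: x=6 → posterior Gamma(18, 27/4)
obs 5: x=0 → posterior Gamma(18, 31/4)
obs 6: x=6 → posterior Gamma(24, 35/4)
obs 7: x=5 → posterior Gamma(29, 39/4)
obs 8: x=4 → posterior Gamma(33, 43/4)
obs 9: x=5 → posterior Gamma(38, 47/4)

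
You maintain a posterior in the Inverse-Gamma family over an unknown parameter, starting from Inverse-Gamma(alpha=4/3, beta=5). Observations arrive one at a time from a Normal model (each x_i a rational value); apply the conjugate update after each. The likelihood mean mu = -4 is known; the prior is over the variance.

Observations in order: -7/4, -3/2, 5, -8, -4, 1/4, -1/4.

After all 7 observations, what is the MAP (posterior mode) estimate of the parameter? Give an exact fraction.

7221/560

obs 1: x=-7/4 → posterior Inverse-Gamma(11/6, 241/32)
obs 2: x=-3/2 → posterior Inverse-Gamma(7/3, 341/32)
obs 3: x=5 → posterior Inverse-Gamma(17/6, 1637/32)
obs 4: x=-8 → posterior Inverse-Gamma(10/3, 1893/32)
obs 5: x=-4 → posterior Inverse-Gamma(23/6, 1893/32)
obs 6: x=1/4 → posterior Inverse-Gamma(13/3, 1091/16)
obs 7: x=-1/4 → posterior Inverse-Gamma(29/6, 2407/32)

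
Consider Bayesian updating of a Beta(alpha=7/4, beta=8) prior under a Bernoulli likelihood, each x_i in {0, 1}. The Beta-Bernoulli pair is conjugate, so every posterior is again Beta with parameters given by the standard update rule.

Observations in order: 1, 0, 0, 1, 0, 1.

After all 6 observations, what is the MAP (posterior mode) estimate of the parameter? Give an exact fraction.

obs 1: x=1 → posterior Beta(11/4, 8)
obs 2: x=0 → posterior Beta(11/4, 9)
obs 3: x=0 → posterior Beta(11/4, 10)
obs 4: x=1 → posterior Beta(15/4, 10)
obs 5: x=0 → posterior Beta(15/4, 11)
obs 6: x=1 → posterior Beta(19/4, 11)

3/11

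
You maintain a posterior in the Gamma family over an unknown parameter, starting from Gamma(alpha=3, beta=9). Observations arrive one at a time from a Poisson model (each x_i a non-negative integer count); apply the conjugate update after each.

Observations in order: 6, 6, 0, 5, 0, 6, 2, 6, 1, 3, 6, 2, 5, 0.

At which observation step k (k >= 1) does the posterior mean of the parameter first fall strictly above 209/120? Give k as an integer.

obs 1: x=6 → posterior Gamma(9, 10)
obs 2: x=6 → posterior Gamma(15, 11)
obs 3: x=0 → posterior Gamma(15, 12)
obs 4: x=5 → posterior Gamma(20, 13)
obs 5: x=0 → posterior Gamma(20, 14)
obs 6: x=6 → posterior Gamma(26, 15)
obs 7: x=2 → posterior Gamma(28, 16)
obs 8: x=6 → posterior Gamma(34, 17)
obs 9: x=1 → posterior Gamma(35, 18)
obs 10: x=3 → posterior Gamma(38, 19)
obs 11: x=6 → posterior Gamma(44, 20)
obs 12: x=2 → posterior Gamma(46, 21)
obs 13: x=5 → posterior Gamma(51, 22)
obs 14: x=0 → posterior Gamma(51, 23)

k = 7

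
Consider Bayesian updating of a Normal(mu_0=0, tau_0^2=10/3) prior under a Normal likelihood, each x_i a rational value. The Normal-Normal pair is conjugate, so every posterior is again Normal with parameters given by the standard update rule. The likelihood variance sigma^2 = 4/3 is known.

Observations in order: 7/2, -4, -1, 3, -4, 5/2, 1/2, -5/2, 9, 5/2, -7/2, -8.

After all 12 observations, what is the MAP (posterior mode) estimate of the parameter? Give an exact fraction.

-5/31

obs 1: x=7/2 → posterior Normal(5/2, 20/21)
obs 2: x=-4 → posterior Normal(-5/24, 5/9)
obs 3: x=-1 → posterior Normal(-15/34, 20/51)
obs 4: x=3 → posterior Normal(15/44, 10/33)
obs 5: x=-4 → posterior Normal(-25/54, 20/81)
obs 6: x=5/2 → posterior Normal(0, 5/24)
obs 7: x=1/2 → posterior Normal(5/74, 20/111)
obs 8: x=-5/2 → posterior Normal(-5/21, 10/63)
obs 9: x=9 → posterior Normal(35/47, 20/141)
obs 10: x=5/2 → posterior Normal(95/104, 5/39)
obs 11: x=-7/2 → posterior Normal(10/19, 20/171)
obs 12: x=-8 → posterior Normal(-5/31, 10/93)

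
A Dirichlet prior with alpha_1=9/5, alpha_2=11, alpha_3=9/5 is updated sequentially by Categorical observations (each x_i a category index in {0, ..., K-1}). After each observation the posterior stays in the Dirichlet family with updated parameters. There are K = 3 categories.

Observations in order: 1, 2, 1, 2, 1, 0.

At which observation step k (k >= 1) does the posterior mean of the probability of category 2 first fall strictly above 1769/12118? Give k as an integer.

obs 1: x=1 → posterior Dirichlet(9/5, 12, 9/5)
obs 2: x=2 → posterior Dirichlet(9/5, 12, 14/5)
obs 3: x=1 → posterior Dirichlet(9/5, 13, 14/5)
obs 4: x=2 → posterior Dirichlet(9/5, 13, 19/5)
obs 5: x=1 → posterior Dirichlet(9/5, 14, 19/5)
obs 6: x=0 → posterior Dirichlet(14/5, 14, 19/5)

k = 2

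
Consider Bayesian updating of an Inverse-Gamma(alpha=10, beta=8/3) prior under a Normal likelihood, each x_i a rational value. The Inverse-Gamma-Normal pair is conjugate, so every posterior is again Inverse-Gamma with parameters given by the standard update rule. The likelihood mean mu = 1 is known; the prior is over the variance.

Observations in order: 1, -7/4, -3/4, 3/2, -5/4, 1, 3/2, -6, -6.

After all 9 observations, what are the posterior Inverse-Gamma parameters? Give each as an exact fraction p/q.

alpha=29/2, beta=5737/96

obs 1: x=1 → posterior Inverse-Gamma(21/2, 8/3)
obs 2: x=-7/4 → posterior Inverse-Gamma(11, 619/96)
obs 3: x=-3/4 → posterior Inverse-Gamma(23/2, 383/48)
obs 4: x=3/2 → posterior Inverse-Gamma(12, 389/48)
obs 5: x=-5/4 → posterior Inverse-Gamma(25/2, 1021/96)
obs 6: x=1 → posterior Inverse-Gamma(13, 1021/96)
obs 7: x=3/2 → posterior Inverse-Gamma(27/2, 1033/96)
obs 8: x=-6 → posterior Inverse-Gamma(14, 3385/96)
obs 9: x=-6 → posterior Inverse-Gamma(29/2, 5737/96)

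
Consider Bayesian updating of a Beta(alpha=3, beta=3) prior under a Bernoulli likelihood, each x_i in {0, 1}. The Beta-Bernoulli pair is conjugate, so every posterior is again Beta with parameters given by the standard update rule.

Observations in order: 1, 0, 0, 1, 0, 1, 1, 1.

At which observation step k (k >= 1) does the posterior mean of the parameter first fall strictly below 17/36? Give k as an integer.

k = 3

obs 1: x=1 → posterior Beta(4, 3)
obs 2: x=0 → posterior Beta(4, 4)
obs 3: x=0 → posterior Beta(4, 5)
obs 4: x=1 → posterior Beta(5, 5)
obs 5: x=0 → posterior Beta(5, 6)
obs 6: x=1 → posterior Beta(6, 6)
obs 7: x=1 → posterior Beta(7, 6)
obs 8: x=1 → posterior Beta(8, 6)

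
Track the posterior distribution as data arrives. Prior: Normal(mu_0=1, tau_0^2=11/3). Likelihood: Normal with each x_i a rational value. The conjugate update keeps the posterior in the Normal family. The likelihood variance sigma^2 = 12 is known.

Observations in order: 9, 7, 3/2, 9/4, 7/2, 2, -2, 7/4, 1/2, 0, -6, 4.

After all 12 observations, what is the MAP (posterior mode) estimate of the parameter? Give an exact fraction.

589/336

obs 1: x=9 → posterior Normal(135/47, 132/47)
obs 2: x=7 → posterior Normal(106/29, 66/29)
obs 3: x=3/2 → posterior Normal(457/138, 44/23)
obs 4: x=9/4 → posterior Normal(1013/320, 33/20)
obs 5: x=7/2 → posterior Normal(1167/364, 132/91)
obs 6: x=2 → posterior Normal(1255/408, 22/17)
obs 7: x=-2 → posterior Normal(1167/452, 132/113)
obs 8: x=7/4 → posterior Normal(311/124, 33/31)
obs 9: x=1/2 → posterior Normal(211/90, 44/45)
obs 10: x=0 → posterior Normal(633/292, 66/73)
obs 11: x=-6 → posterior Normal(501/314, 132/157)
obs 12: x=4 → posterior Normal(589/336, 11/14)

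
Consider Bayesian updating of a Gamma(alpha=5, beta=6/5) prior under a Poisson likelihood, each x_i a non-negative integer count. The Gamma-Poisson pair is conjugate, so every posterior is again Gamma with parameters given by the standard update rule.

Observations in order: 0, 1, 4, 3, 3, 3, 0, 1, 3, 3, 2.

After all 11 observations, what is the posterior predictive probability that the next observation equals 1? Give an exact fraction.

3414313731222259345279339466133962613629835154246835/14612150592297636827055100576017004844559706236125184

obs 1: x=0 → posterior Gamma(5, 11/5)
obs 2: x=1 → posterior Gamma(6, 16/5)
obs 3: x=4 → posterior Gamma(10, 21/5)
obs 4: x=3 → posterior Gamma(13, 26/5)
obs 5: x=3 → posterior Gamma(16, 31/5)
obs 6: x=3 → posterior Gamma(19, 36/5)
obs 7: x=0 → posterior Gamma(19, 41/5)
obs 8: x=1 → posterior Gamma(20, 46/5)
obs 9: x=3 → posterior Gamma(23, 51/5)
obs 10: x=3 → posterior Gamma(26, 56/5)
obs 11: x=2 → posterior Gamma(28, 61/5)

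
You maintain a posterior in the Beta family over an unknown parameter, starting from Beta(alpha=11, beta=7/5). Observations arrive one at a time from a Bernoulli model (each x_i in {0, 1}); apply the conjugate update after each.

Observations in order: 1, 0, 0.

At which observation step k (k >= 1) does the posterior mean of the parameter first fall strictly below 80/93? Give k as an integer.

obs 1: x=1 → posterior Beta(12, 7/5)
obs 2: x=0 → posterior Beta(12, 12/5)
obs 3: x=0 → posterior Beta(12, 17/5)

k = 2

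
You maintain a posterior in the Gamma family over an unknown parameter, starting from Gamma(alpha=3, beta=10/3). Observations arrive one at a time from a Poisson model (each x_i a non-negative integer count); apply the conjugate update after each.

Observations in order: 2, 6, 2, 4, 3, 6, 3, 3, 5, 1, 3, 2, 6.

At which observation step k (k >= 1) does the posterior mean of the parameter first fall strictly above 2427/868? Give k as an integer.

obs 1: x=2 → posterior Gamma(5, 13/3)
obs 2: x=6 → posterior Gamma(11, 16/3)
obs 3: x=2 → posterior Gamma(13, 19/3)
obs 4: x=4 → posterior Gamma(17, 22/3)
obs 5: x=3 → posterior Gamma(20, 25/3)
obs 6: x=6 → posterior Gamma(26, 28/3)
obs 7: x=3 → posterior Gamma(29, 31/3)
obs 8: x=3 → posterior Gamma(32, 34/3)
obs 9: x=5 → posterior Gamma(37, 37/3)
obs 10: x=1 → posterior Gamma(38, 40/3)
obs 11: x=3 → posterior Gamma(41, 43/3)
obs 12: x=2 → posterior Gamma(43, 46/3)
obs 13: x=6 → posterior Gamma(49, 49/3)

k = 7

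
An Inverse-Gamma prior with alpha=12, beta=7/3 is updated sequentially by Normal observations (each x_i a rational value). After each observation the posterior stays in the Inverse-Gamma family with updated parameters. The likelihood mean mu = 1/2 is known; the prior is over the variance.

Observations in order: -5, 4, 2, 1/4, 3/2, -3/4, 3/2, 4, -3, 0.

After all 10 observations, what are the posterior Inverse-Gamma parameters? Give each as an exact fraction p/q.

alpha=17, beta=1867/48

obs 1: x=-5 → posterior Inverse-Gamma(25/2, 419/24)
obs 2: x=4 → posterior Inverse-Gamma(13, 283/12)
obs 3: x=2 → posterior Inverse-Gamma(27/2, 593/24)
obs 4: x=1/4 → posterior Inverse-Gamma(14, 2375/96)
obs 5: x=3/2 → posterior Inverse-Gamma(29/2, 2423/96)
obs 6: x=-3/4 → posterior Inverse-Gamma(15, 1249/48)
obs 7: x=3/2 → posterior Inverse-Gamma(31/2, 1273/48)
obs 8: x=4 → posterior Inverse-Gamma(16, 1567/48)
obs 9: x=-3 → posterior Inverse-Gamma(33/2, 1861/48)
obs 10: x=0 → posterior Inverse-Gamma(17, 1867/48)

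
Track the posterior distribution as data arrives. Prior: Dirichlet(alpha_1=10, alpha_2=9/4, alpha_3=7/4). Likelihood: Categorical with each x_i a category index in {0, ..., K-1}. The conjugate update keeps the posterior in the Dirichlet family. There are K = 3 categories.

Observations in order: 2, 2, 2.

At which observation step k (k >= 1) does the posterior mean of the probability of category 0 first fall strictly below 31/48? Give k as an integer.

k = 2

obs 1: x=2 → posterior Dirichlet(10, 9/4, 11/4)
obs 2: x=2 → posterior Dirichlet(10, 9/4, 15/4)
obs 3: x=2 → posterior Dirichlet(10, 9/4, 19/4)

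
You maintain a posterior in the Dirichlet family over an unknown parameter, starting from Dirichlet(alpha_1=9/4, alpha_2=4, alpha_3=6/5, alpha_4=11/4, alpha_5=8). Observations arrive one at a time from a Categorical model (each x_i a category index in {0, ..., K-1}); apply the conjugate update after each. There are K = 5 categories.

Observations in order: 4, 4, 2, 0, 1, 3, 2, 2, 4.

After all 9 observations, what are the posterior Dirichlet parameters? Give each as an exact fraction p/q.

obs 1: x=4 → posterior Dirichlet(9/4, 4, 6/5, 11/4, 9)
obs 2: x=4 → posterior Dirichlet(9/4, 4, 6/5, 11/4, 10)
obs 3: x=2 → posterior Dirichlet(9/4, 4, 11/5, 11/4, 10)
obs 4: x=0 → posterior Dirichlet(13/4, 4, 11/5, 11/4, 10)
obs 5: x=1 → posterior Dirichlet(13/4, 5, 11/5, 11/4, 10)
obs 6: x=3 → posterior Dirichlet(13/4, 5, 11/5, 15/4, 10)
obs 7: x=2 → posterior Dirichlet(13/4, 5, 16/5, 15/4, 10)
obs 8: x=2 → posterior Dirichlet(13/4, 5, 21/5, 15/4, 10)
obs 9: x=4 → posterior Dirichlet(13/4, 5, 21/5, 15/4, 11)

alpha_1=13/4, alpha_2=5, alpha_3=21/5, alpha_4=15/4, alpha_5=11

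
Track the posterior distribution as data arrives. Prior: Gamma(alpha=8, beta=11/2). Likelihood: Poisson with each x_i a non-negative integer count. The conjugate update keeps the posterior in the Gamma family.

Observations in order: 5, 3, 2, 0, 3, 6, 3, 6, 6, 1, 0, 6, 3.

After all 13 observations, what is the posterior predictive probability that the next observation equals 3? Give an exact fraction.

5969191328409219262509176725326223580784773278293371666869619512057183748807674070176/27565604749416254909561316404176332559302823171147652490228614296212506692129477797147

obs 1: x=5 → posterior Gamma(13, 13/2)
obs 2: x=3 → posterior Gamma(16, 15/2)
obs 3: x=2 → posterior Gamma(18, 17/2)
obs 4: x=0 → posterior Gamma(18, 19/2)
obs 5: x=3 → posterior Gamma(21, 21/2)
obs 6: x=6 → posterior Gamma(27, 23/2)
obs 7: x=3 → posterior Gamma(30, 25/2)
obs 8: x=6 → posterior Gamma(36, 27/2)
obs 9: x=6 → posterior Gamma(42, 29/2)
obs 10: x=1 → posterior Gamma(43, 31/2)
obs 11: x=0 → posterior Gamma(43, 33/2)
obs 12: x=6 → posterior Gamma(49, 35/2)
obs 13: x=3 → posterior Gamma(52, 37/2)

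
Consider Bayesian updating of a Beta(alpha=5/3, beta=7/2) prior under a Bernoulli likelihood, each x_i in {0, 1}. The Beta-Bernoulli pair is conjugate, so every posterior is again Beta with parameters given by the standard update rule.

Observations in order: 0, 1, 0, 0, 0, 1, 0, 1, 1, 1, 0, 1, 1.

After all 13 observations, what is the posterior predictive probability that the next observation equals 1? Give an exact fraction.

52/109

obs 1: x=0 → posterior Beta(5/3, 9/2)
obs 2: x=1 → posterior Beta(8/3, 9/2)
obs 3: x=0 → posterior Beta(8/3, 11/2)
obs 4: x=0 → posterior Beta(8/3, 13/2)
obs 5: x=0 → posterior Beta(8/3, 15/2)
obs 6: x=1 → posterior Beta(11/3, 15/2)
obs 7: x=0 → posterior Beta(11/3, 17/2)
obs 8: x=1 → posterior Beta(14/3, 17/2)
obs 9: x=1 → posterior Beta(17/3, 17/2)
obs 10: x=1 → posterior Beta(20/3, 17/2)
obs 11: x=0 → posterior Beta(20/3, 19/2)
obs 12: x=1 → posterior Beta(23/3, 19/2)
obs 13: x=1 → posterior Beta(26/3, 19/2)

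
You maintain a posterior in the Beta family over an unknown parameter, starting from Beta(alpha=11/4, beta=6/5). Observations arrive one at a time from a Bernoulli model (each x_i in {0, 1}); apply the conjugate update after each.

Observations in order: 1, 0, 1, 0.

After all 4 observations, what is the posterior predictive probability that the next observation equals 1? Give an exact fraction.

95/159

obs 1: x=1 → posterior Beta(15/4, 6/5)
obs 2: x=0 → posterior Beta(15/4, 11/5)
obs 3: x=1 → posterior Beta(19/4, 11/5)
obs 4: x=0 → posterior Beta(19/4, 16/5)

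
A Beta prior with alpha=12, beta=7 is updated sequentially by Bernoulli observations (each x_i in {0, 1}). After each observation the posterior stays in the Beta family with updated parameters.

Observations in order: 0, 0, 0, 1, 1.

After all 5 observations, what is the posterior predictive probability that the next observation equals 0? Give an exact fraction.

5/12

obs 1: x=0 → posterior Beta(12, 8)
obs 2: x=0 → posterior Beta(12, 9)
obs 3: x=0 → posterior Beta(12, 10)
obs 4: x=1 → posterior Beta(13, 10)
obs 5: x=1 → posterior Beta(14, 10)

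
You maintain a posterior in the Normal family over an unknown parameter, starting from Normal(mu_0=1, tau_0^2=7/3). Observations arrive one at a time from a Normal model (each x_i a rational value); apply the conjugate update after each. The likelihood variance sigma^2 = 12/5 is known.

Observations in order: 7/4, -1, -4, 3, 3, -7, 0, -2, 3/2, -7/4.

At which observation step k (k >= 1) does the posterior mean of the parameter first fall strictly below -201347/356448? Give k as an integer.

k = 8

obs 1: x=7/4 → posterior Normal(389/284, 84/71)
obs 2: x=-1 → posterior Normal(249/424, 42/53)
obs 3: x=-4 → posterior Normal(-311/564, 28/47)
obs 4: x=3 → posterior Normal(109/704, 21/44)
obs 5: x=3 → posterior Normal(529/844, 84/211)
obs 6: x=-7 → posterior Normal(-11/24, 14/41)
obs 7: x=0 → posterior Normal(-451/1124, 84/281)
obs 8: x=-2 → posterior Normal(-731/1264, 21/79)
obs 9: x=3/2 → posterior Normal(-521/1404, 28/117)
obs 10: x=-7/4 → posterior Normal(-383/772, 42/193)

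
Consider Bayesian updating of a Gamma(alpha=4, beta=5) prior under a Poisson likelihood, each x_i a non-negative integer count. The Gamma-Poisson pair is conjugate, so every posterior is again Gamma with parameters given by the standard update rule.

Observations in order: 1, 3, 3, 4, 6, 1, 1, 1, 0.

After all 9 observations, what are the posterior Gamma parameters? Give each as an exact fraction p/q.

obs 1: x=1 → posterior Gamma(5, 6)
obs 2: x=3 → posterior Gamma(8, 7)
obs 3: x=3 → posterior Gamma(11, 8)
obs 4: x=4 → posterior Gamma(15, 9)
obs 5: x=6 → posterior Gamma(21, 10)
obs 6: x=1 → posterior Gamma(22, 11)
obs 7: x=1 → posterior Gamma(23, 12)
obs 8: x=1 → posterior Gamma(24, 13)
obs 9: x=0 → posterior Gamma(24, 14)

alpha=24, beta=14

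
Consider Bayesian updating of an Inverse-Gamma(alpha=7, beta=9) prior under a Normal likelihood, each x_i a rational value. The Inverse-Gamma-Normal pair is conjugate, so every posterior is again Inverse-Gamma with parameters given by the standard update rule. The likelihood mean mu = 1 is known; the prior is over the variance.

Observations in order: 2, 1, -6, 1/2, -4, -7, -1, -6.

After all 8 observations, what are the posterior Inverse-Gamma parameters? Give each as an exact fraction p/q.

obs 1: x=2 → posterior Inverse-Gamma(15/2, 19/2)
obs 2: x=1 → posterior Inverse-Gamma(8, 19/2)
obs 3: x=-6 → posterior Inverse-Gamma(17/2, 34)
obs 4: x=1/2 → posterior Inverse-Gamma(9, 273/8)
obs 5: x=-4 → posterior Inverse-Gamma(19/2, 373/8)
obs 6: x=-7 → posterior Inverse-Gamma(10, 629/8)
obs 7: x=-1 → posterior Inverse-Gamma(21/2, 645/8)
obs 8: x=-6 → posterior Inverse-Gamma(11, 841/8)

alpha=11, beta=841/8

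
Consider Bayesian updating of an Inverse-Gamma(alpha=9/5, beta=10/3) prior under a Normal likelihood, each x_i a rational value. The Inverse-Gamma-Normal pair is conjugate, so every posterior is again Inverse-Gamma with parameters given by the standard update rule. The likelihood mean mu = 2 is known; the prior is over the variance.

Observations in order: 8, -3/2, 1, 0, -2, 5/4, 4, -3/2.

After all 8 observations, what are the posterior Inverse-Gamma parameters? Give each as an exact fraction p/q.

obs 1: x=8 → posterior Inverse-Gamma(23/10, 64/3)
obs 2: x=-3/2 → posterior Inverse-Gamma(14/5, 659/24)
obs 3: x=1 → posterior Inverse-Gamma(33/10, 671/24)
obs 4: x=0 → posterior Inverse-Gamma(19/5, 719/24)
obs 5: x=-2 → posterior Inverse-Gamma(43/10, 911/24)
obs 6: x=5/4 → posterior Inverse-Gamma(24/5, 3671/96)
obs 7: x=4 → posterior Inverse-Gamma(53/10, 3863/96)
obs 8: x=-3/2 → posterior Inverse-Gamma(29/5, 4451/96)

alpha=29/5, beta=4451/96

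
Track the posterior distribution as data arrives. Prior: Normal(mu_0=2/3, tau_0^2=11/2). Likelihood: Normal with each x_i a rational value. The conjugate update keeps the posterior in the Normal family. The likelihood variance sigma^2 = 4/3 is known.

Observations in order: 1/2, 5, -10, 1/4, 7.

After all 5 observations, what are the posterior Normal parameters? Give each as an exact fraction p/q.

mu_0=1153/2076, tau_0^2=44/173

obs 1: x=1/2 → posterior Normal(131/246, 44/41)
obs 2: x=5 → posterior Normal(1121/444, 22/37)
obs 3: x=-10 → posterior Normal(-859/642, 44/107)
obs 4: x=1/4 → posterior Normal(-1619/1680, 11/35)
obs 5: x=7 → posterior Normal(1153/2076, 44/173)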